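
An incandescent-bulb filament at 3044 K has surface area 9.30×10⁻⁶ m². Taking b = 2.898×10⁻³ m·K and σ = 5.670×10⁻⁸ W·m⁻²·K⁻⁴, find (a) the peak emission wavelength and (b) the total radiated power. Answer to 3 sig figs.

λ_max ≈ 952 nm; P ≈ 45.3 W

(a) λ_max = b/T = 2.898×10⁻³/3044 = 9.520×10⁻⁷ m = 952 nm.
Area A = 9.30×10⁻⁶ m².
(b) P = σAT⁴ = 5.670×10⁻⁸×9.30×10⁻⁶×(3044)⁴ = 45.3 W.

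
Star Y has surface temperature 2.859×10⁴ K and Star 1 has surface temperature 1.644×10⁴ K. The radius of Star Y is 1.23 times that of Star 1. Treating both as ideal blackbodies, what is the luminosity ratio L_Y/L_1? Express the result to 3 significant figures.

L ∝ R²T⁴, so L_Y/L_1 = (R_Y/R_1)²(T_Y/T_1)⁴ = (1.23)² × (2.859×10⁴/1.644×10⁴)⁴ = 1.5129 × 9.14638 = 13.8.

L_Y/L_1 ≈ 13.8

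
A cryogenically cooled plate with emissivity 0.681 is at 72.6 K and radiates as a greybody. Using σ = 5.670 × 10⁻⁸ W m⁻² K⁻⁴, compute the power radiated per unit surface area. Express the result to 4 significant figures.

I ≈ 1.073 W/m²

Stefan–Boltzmann: I = εσT⁴ = 0.681 × 5.670×10⁻⁸ × (72.6)⁴ = 1.073 W/m².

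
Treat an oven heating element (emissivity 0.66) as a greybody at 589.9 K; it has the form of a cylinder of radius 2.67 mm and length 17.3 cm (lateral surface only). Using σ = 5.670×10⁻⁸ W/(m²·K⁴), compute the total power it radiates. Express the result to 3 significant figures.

Lateral area A = 2πrL = 2π×2.67×10⁻³×0.173 = 2.90227×10⁻³ m².
P = εσAT⁴ = 0.66 × 5.670×10⁻⁸ × 2.90227×10⁻³ × (589.9)⁴ = 13.2 W.

P ≈ 13.2 W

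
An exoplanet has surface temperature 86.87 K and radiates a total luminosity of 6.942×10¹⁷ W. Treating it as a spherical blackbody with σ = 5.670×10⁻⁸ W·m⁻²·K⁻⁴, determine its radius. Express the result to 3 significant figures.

R ≈ 1.31×10⁸ m

L = 4πR²σT⁴ ⇒ R = √(L/(4πσT⁴)).
σT⁴ = 3.22896 W/m², so R = √(6.942×10¹⁷/(4π×3.22896)) = 1.31×10⁸ m.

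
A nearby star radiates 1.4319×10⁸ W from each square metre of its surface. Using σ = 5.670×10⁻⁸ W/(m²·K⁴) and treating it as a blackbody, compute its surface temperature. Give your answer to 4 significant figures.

I = σT⁴, so T = (I/σ)^(1/4) = (1.4319×10⁸/(5.670×10⁻⁸))^(1/4) = 7089 K.

T ≈ 7089 K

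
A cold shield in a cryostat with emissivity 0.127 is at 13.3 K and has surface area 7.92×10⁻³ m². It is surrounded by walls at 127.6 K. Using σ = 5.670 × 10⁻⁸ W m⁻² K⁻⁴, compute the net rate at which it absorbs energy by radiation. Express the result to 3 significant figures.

Area A = 7.92×10⁻³ m².
Net radiated power P_net = εσA(T⁴ − T₀⁴) = 0.127×5.670×10⁻⁸×7.92×10⁻³×(13.3⁴ − 127.6⁴).
T⁴ − T₀⁴ = 31290.1 − 2.65096×10⁸ = -2.65065×10⁸ K⁴, so P_net = -0.0151 W — negative, meaning a net gain of 0.0151 W.

Net gain ≈ 0.0151 W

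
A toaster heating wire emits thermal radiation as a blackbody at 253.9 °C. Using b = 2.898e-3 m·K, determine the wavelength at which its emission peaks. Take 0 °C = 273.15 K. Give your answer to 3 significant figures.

T = 253.9 °C + 273.15 = 527.05 K.
Wien's displacement law: λ_max = b/T = (2.898×10⁻³ m·K)/(527.05 K) = 5.499×10⁻⁶ m.
That is 5.50 μm, in the infrared range.

λ_max ≈ 5.50 μm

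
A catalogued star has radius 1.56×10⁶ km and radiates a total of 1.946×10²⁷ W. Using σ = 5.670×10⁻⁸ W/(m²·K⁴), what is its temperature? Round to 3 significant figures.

Surface area A = 4πR² = 4π(1.56×10⁹ m)² = 3.05815×10¹⁹ m².
P = σAT⁴ ⇒ T = (P/(σA))^(1/4) = (1.946×10²⁷/(5.670×10⁻⁸×3.05815×10¹⁹))^(1/4) = 5.79×10³ K.

T ≈ 5.79×10³ K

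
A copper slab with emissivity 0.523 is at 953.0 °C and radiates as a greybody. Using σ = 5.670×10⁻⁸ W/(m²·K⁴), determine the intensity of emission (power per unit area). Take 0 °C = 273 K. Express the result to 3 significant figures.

I ≈ 6.70×10⁴ W/m²

T = 953.0 °C + 273 = 1226.0 K.
Stefan–Boltzmann: I = εσT⁴ = 0.523 × 5.670×10⁻⁸ × (1226.0)⁴ = 6.70×10⁴ W/m².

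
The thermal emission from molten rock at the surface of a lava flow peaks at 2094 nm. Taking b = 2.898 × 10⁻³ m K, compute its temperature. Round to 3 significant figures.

Wien's law gives T = b/λ_max = (2.898×10⁻³ m·K)/(2.094×10⁻⁶ m) = 1.38×10³ K.

T ≈ 1.38×10³ K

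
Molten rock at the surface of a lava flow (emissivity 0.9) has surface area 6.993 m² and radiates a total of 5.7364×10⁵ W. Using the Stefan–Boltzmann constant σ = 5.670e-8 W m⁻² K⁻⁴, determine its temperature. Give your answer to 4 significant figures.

T ≈ 1126 K

Area A = 6.993 m².
P = εσAT⁴ ⇒ T = (P/(εσA))^(1/4) = (5.7364×10⁵/(0.9×5.670×10⁻⁸×6.993))^(1/4) = 1126 K.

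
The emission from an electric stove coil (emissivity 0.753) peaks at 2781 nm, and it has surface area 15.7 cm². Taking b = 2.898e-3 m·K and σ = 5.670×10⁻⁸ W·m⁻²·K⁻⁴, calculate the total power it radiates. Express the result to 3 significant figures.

Wien's law: T = b/λ_max = 2.898×10⁻³/2.781×10⁻⁶ = 1042.07 K.
Area A = 15.7 cm² = 1.57×10⁻³ m².
Then P = εσAT⁴ = 0.753×5.670×10⁻⁸×1.57×10⁻³×(1042.07)⁴ = 79.0 W.

P ≈ 79.0 W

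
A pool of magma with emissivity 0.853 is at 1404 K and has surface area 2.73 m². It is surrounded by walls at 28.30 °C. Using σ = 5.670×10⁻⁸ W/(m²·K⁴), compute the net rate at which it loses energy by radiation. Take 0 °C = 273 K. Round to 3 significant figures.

Surroundings: T = 28.30 °C + 273 = 301.30 K.
Area A = 2.73 m².
Net radiated power P_net = εσA(T⁴ − T₀⁴) = 0.853×5.670×10⁻⁸×2.73×(1404⁴ − 301.30⁴).
T⁴ − T₀⁴ = 3.88569×10¹² − 8.24132×10⁹ = 3.87745×10¹² K⁴, so P_net = 5.12×10⁵ W.

Net loss ≈ 5.12×10⁵ W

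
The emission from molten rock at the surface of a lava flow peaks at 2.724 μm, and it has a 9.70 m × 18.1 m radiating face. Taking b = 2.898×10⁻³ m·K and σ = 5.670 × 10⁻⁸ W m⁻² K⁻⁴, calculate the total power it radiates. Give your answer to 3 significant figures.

Wien's law: T = b/λ_max = 2.898×10⁻³/2.724×10⁻⁶ = 1063.88 K.
Area A = 9.70 × 18.1 = 175.57 m².
Then P = σAT⁴ = 5.670×10⁻⁸×175.57×(1063.88)⁴ = 1.28×10⁷ W.

P ≈ 1.28×10⁷ W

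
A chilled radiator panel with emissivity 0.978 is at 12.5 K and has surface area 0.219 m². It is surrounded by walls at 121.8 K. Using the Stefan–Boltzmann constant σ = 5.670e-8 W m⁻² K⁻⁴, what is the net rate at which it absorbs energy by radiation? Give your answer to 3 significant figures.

Area A = 0.219 m².
Net radiated power P_net = εσA(T⁴ − T₀⁴) = 0.978×5.670×10⁻⁸×0.219×(12.5⁴ − 121.8⁴).
T⁴ − T₀⁴ = 24414.1 − 2.20084×10⁸ = -2.20060×10⁸ K⁴, so P_net = -2.67 W — negative, meaning a net gain of 2.67 W.

Net gain ≈ 2.67 W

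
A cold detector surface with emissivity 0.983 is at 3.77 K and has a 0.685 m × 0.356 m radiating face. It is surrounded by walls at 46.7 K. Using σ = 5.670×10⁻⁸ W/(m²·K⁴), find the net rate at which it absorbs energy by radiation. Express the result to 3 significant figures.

Area A = 0.685 × 0.356 = 0.24386 m².
Net radiated power P_net = εσA(T⁴ − T₀⁴) = 0.983×5.670×10⁻⁸×0.24386×(3.77⁴ − 46.7⁴).
T⁴ − T₀⁴ = 202.007 − 4.75628×10⁶ = -4.75608×10⁶ K⁴, so P_net = -0.0646 W — negative, meaning a net gain of 0.0646 W.

Net gain ≈ 0.0646 W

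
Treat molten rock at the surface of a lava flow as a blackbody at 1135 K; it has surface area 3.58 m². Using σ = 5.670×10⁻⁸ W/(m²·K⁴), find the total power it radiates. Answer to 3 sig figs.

P ≈ 3.37×10⁵ W

Area A = 3.58 m².
P = σAT⁴ = 5.670×10⁻⁸ × 3.58 × (1135)⁴ = 3.37×10⁵ W.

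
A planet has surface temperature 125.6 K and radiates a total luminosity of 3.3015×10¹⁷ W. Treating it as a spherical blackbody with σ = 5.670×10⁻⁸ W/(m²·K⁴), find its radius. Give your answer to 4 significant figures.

L = 4πR²σT⁴ ⇒ R = √(L/(4πσT⁴)).
σT⁴ = 14.1105 W/m², so R = √(3.3015×10¹⁷/(4π×14.1105)) = 4.315×10⁷ m.

R ≈ 4.315×10⁷ m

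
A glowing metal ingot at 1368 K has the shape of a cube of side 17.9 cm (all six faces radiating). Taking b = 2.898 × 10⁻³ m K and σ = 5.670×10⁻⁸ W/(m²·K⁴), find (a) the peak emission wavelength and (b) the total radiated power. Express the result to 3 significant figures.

(a) λ_max = b/T = 2.898×10⁻³/1368 = 2.118×10⁻⁶ m = 2.12×10³ nm.
Area A = 6s² = 6×(0.179 m)² = 0.192246 m².
(b) P = σAT⁴ = 5.670×10⁻⁸×0.192246×(1368)⁴ = 3.82×10⁴ W.

λ_max ≈ 2.12×10³ nm; P ≈ 3.82×10⁴ W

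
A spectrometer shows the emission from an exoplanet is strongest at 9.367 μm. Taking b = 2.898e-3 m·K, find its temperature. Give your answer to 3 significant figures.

Wien's law gives T = b/λ_max = (2.898×10⁻³ m·K)/(9.367×10⁻⁶ m) = 309 K.

T ≈ 309 K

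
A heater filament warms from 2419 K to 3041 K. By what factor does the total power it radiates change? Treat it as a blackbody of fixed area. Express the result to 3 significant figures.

P₂/P₁ ≈ 2.50

P ∝ T⁴, so P₂/P₁ = (T₂/T₁)⁴ = (3041/2419)⁴ = (1.25713)⁴ = 2.50.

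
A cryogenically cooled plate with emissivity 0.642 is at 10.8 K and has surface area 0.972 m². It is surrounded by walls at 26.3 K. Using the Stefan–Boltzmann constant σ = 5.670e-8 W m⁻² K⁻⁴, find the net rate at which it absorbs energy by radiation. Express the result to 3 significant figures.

Net gain ≈ 0.0164 W

Area A = 0.972 m².
Net radiated power P_net = εσA(T⁴ − T₀⁴) = 0.642×5.670×10⁻⁸×0.972×(10.8⁴ − 26.3⁴).
T⁴ − T₀⁴ = 13604.9 − 4.78435×10⁵ = -4.64830×10⁵ K⁴, so P_net = -0.0164 W — negative, meaning a net gain of 0.0164 W.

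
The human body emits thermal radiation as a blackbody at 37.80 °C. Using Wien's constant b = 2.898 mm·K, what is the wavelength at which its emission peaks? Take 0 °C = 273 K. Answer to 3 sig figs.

T = 37.80 °C + 273 = 310.80 K.
Wien's displacement law: λ_max = b/T = (2.898×10⁻³ m·K)/(310.80 K) = 9.324×10⁻⁶ m.
That is 9.32 μm, in the infrared range.

λ_max ≈ 9.32 μm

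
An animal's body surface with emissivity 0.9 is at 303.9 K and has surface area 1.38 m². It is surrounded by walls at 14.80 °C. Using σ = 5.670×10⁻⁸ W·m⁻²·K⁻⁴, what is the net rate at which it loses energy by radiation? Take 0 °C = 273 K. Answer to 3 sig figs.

Net loss ≈ 118 W

Surroundings: T = 14.80 °C + 273 = 287.80 K.
Area A = 1.38 m².
Net radiated power P_net = εσA(T⁴ − T₀⁴) = 0.9×5.670×10⁻⁸×1.38×(303.9⁴ − 287.80⁴).
T⁴ − T₀⁴ = 8.52948×10⁹ − 6.86062×10⁹ = 1.66886×10⁹ K⁴, so P_net = 118 W.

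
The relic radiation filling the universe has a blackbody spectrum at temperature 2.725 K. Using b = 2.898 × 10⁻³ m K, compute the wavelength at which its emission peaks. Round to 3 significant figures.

Wien's displacement law: λ_max = b/T = (2.898×10⁻³ m·K)/(2.725 K) = 1.063×10⁻³ m.
That is 1.06 mm, in the microwave range.

λ_max ≈ 1.06 mm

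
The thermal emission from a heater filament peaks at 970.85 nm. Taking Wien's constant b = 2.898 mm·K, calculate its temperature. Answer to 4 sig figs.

Wien's law gives T = b/λ_max = (2.898×10⁻³ m·K)/(9.7085×10⁻⁷ m) = 2985 K.

T ≈ 2985 K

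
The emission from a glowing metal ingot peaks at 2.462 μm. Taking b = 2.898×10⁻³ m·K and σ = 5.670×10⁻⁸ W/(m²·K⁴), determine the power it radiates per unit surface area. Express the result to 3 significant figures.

Wien's law: T = b/λ_max = 2.898×10⁻³/2.462×10⁻⁶ = 1177.09 K.
Then I = σT⁴ = 5.670×10⁻⁸×(1177.09)⁴ = 1.09×10⁵ W/m².

I ≈ 1.09×10⁵ W/m²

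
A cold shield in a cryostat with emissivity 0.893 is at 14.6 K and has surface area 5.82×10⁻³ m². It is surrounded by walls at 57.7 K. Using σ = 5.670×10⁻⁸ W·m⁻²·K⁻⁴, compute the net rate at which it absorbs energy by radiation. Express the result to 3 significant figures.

Net gain ≈ 3.25×10⁻³ W

Area A = 5.82×10⁻³ m².
Net radiated power P_net = εσA(T⁴ − T₀⁴) = 0.893×5.670×10⁻⁸×5.82×10⁻³×(14.6⁴ − 57.7⁴).
T⁴ − T₀⁴ = 45437.2 − 1.10842×10⁷ = -1.10388×10⁷ K⁴, so P_net = -3.25×10⁻³ W — negative, meaning a net gain of 3.25×10⁻³ W.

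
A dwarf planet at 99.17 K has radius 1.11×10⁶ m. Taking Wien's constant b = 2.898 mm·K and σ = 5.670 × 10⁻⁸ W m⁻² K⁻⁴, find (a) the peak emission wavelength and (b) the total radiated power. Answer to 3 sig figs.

λ_max ≈ 29.2 μm; P ≈ 8.49×10¹³ W

(a) λ_max = b/T = 2.898×10⁻³/99.17 = 2.922×10⁻⁵ m = 29.2 μm.
Surface area A = 4πR² = 4π(1.11×10⁶ m)² = 1.54830×10¹³ m².
(b) P = σAT⁴ = 5.670×10⁻⁸×1.54830×10¹³×(99.17)⁴ = 8.49×10¹³ W.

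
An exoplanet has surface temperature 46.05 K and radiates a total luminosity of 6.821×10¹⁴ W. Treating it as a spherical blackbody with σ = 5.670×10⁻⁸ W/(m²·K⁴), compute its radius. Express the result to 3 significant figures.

R ≈ 1.46×10⁷ m

L = 4πR²σT⁴ ⇒ R = √(L/(4πσT⁴)).
σT⁴ = 0.254977 W/m², so R = √(6.821×10¹⁴/(4π×0.254977)) = 1.46×10⁷ m.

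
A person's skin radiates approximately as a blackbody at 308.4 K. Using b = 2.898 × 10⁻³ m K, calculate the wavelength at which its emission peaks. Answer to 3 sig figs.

λ_max ≈ 9.40 μm

Wien's displacement law: λ_max = b/T = (2.898×10⁻³ m·K)/(308.4 K) = 9.397×10⁻⁶ m.
That is 9.40 μm, in the infrared range.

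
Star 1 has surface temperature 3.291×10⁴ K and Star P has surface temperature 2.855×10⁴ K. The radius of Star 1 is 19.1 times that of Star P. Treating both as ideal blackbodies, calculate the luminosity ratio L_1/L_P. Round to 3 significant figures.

L ∝ R²T⁴, so L_1/L_P = (R_1/R_P)²(T_1/T_P)⁴ = (19.1)² × (3.291×10⁴/2.855×10⁴)⁴ = 364.81 × 1.76558 = 644.

L_1/L_P ≈ 644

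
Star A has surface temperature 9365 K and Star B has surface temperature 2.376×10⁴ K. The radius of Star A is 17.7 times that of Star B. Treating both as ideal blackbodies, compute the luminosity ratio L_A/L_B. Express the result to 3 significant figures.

L_A/L_B ≈ 7.56

L ∝ R²T⁴, so L_A/L_B = (R_A/R_B)²(T_A/T_B)⁴ = (17.7)² × (9365/2.376×10⁴)⁴ = 313.29 × 0.0241349 = 7.56.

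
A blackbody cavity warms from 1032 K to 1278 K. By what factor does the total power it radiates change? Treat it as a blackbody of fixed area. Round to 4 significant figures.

P₂/P₁ ≈ 2.352

P ∝ T⁴, so P₂/P₁ = (T₂/T₁)⁴ = (1278/1032)⁴ = (1.23837)⁴ = 2.352.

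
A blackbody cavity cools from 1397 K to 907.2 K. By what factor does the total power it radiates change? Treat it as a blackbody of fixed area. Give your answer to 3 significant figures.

P ∝ T⁴, so P₂/P₁ = (T₂/T₁)⁴ = (907.2/1397)⁴ = (0.649392)⁴ = 0.178.

P₂/P₁ ≈ 0.178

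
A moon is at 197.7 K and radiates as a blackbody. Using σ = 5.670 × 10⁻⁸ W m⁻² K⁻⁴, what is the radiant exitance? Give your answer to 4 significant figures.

I ≈ 86.62 W/m²

Stefan–Boltzmann: I = σT⁴ = 5.670×10⁻⁸ × (197.7)⁴ = 86.62 W/m².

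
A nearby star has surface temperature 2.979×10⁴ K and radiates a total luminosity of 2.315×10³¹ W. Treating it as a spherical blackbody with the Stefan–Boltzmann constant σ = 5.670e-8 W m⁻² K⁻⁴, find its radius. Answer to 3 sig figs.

R ≈ 6.42×10⁹ m

L = 4πR²σT⁴ ⇒ R = √(L/(4πσT⁴)).
σT⁴ = 4.46545×10¹⁰ W/m², so R = √(2.315×10³¹/(4π×4.46545×10¹⁰)) = 6.42×10⁹ m.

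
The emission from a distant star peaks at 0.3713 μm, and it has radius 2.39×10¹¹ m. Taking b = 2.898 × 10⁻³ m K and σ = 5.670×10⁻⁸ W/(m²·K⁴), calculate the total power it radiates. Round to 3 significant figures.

P ≈ 1.51×10³² W

Wien's law: T = b/λ_max = 2.898×10⁻³/3.713×10⁻⁷ = 7805.01 K.
Surface area A = 4πR² = 4π(2.39×10¹¹ m)² = 7.17804×10²³ m².
Then P = σAT⁴ = 5.670×10⁻⁸×7.17804×10²³×(7805.01)⁴ = 1.51×10³² W.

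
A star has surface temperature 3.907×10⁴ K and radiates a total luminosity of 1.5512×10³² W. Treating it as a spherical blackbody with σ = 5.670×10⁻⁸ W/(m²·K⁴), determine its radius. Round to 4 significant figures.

L = 4πR²σT⁴ ⇒ R = √(L/(4πσT⁴)).
σT⁴ = 1.32116×10¹¹ W/m², so R = √(1.5512×10³²/(4π×1.32116×10¹¹)) = 9.666×10⁹ m.

R ≈ 9.666×10⁹ m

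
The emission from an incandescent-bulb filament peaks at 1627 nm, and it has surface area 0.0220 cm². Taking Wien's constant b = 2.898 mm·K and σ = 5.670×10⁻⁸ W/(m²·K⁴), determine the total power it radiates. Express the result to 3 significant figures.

Wien's law: T = b/λ_max = 2.898×10⁻³/1.627×10⁻⁶ = 1781.19 K.
Area A = 0.0220 cm² = 2.20×10⁻⁶ m².
Then P = σAT⁴ = 5.670×10⁻⁸×2.20×10⁻⁶×(1781.19)⁴ = 1.26 W.

P ≈ 1.26 W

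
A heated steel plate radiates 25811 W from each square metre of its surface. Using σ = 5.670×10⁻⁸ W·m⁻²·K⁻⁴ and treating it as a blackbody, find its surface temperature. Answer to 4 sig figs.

I = σT⁴, so T = (I/σ)^(1/4) = (25811/(5.670×10⁻⁸))^(1/4) = 821.4 K.

T ≈ 821.4 K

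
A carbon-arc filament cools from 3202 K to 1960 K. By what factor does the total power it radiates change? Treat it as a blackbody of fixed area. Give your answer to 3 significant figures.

P₂/P₁ ≈ 0.140

P ∝ T⁴, so P₂/P₁ = (T₂/T₁)⁴ = (1960/3202)⁴ = (0.612117)⁴ = 0.140.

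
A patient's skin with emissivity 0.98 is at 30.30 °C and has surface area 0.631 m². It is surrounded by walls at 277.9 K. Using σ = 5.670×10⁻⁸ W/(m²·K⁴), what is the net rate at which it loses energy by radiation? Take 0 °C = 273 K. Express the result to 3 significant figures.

T = 30.30 °C + 273 = 303.30 K.
Area A = 0.631 m².
Net radiated power P_net = εσA(T⁴ − T₀⁴) = 0.98×5.670×10⁻⁸×0.631×(303.30⁴ − 277.9⁴).
T⁴ − T₀⁴ = 8.46232×10⁹ − 5.96423×10⁹ = 2.49809×10⁹ K⁴, so P_net = 87.6 W.

Net loss ≈ 87.6 W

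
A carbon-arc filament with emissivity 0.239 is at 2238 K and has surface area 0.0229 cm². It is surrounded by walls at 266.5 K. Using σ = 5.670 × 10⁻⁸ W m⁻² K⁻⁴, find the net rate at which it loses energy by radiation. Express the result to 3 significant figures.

Area A = 0.0229 cm² = 2.29×10⁻⁶ m².
Net radiated power P_net = εσA(T⁴ − T₀⁴) = 0.239×5.670×10⁻⁸×2.29×10⁻⁶×(2238⁴ − 266.5⁴).
T⁴ − T₀⁴ = 2.50865×10¹³ − 5.04416×10⁹ = 2.50815×10¹³ K⁴, so P_net = 0.778 W.

Net loss ≈ 0.778 W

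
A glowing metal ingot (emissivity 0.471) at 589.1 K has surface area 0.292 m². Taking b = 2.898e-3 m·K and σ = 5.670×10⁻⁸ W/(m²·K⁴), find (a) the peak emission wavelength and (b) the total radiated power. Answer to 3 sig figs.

(a) λ_max = b/T = 2.898×10⁻³/589.1 = 4.919×10⁻⁶ m = 4.92 μm.
Area A = 0.292 m².
(b) P = εσAT⁴ = 0.471×5.670×10⁻⁸×0.292×(589.1)⁴ = 939 W.

λ_max ≈ 4.92 μm; P ≈ 939 W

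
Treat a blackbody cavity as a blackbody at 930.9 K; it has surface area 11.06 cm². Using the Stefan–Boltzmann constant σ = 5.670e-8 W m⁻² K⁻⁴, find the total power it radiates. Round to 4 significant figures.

Area A = 11.06 cm² = 1.106×10⁻³ m².
P = σAT⁴ = 5.670×10⁻⁸ × 1.106×10⁻³ × (930.9)⁴ = 47.09 W.

P ≈ 47.09 W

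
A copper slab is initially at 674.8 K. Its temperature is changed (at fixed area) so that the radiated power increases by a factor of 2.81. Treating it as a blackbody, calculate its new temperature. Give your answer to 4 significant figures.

P ∝ T⁴, so T₂/T₁ = (P₂/P₁)^(1/4) = (2.81)^(1/4) = 1.29472.
T₂ = 674.8 × 1.29472 = 873.7 K.

T₂ ≈ 873.7 K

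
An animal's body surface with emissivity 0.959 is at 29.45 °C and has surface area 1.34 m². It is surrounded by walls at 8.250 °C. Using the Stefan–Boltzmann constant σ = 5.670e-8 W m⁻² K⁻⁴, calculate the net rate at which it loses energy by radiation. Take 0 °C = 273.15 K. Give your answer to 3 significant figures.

Net loss ≈ 154 W

T = 29.45 °C + 273.15 = 302.60 K.
Surroundings: T = 8.250 °C + 273.15 = 281.400 K.
Area A = 1.34 m².
Net radiated power P_net = εσA(T⁴ − T₀⁴) = 0.959×5.670×10⁻⁸×1.34×(302.60⁴ − 281.400⁴).
T⁴ − T₀⁴ = 8.38447×10⁹ − 6.27042×10⁹ = 2.11405×10⁹ K⁴, so P_net = 154 W.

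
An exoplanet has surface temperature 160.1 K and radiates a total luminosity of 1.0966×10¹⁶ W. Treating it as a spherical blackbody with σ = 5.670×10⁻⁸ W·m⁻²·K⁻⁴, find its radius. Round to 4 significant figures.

R ≈ 4.840×10⁶ m

L = 4πR²σT⁴ ⇒ R = √(L/(4πσT⁴)).
σT⁴ = 37.2519 W/m², so R = √(1.0966×10¹⁶/(4π×37.2519)) = 4.840×10⁶ m.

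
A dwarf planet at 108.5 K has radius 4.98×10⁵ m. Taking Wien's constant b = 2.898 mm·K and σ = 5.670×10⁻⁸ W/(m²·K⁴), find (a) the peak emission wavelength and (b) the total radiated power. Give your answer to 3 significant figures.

(a) λ_max = b/T = 2.898×10⁻³/108.5 = 2.671×10⁻⁵ m = 26.7 μm.
Surface area A = 4πR² = 4π(4.98×10⁵ m)² = 3.11651×10¹² m².
(b) P = σAT⁴ = 5.670×10⁻⁸×3.11651×10¹²×(108.5)⁴ = 2.45×10¹³ W.

λ_max ≈ 26.7 μm; P ≈ 2.45×10¹³ W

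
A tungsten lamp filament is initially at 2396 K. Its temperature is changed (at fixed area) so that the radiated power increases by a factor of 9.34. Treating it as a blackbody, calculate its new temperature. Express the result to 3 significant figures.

T₂ ≈ 4.19×10³ K

P ∝ T⁴, so T₂/T₁ = (P₂/P₁)^(1/4) = (9.34)^(1/4) = 1.74818.
T₂ = 2396 × 1.74818 = 4.19×10³ K.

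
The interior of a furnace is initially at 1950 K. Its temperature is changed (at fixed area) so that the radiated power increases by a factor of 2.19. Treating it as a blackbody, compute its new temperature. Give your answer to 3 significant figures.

T₂ ≈ 2.37×10³ K

P ∝ T⁴, so T₂/T₁ = (P₂/P₁)^(1/4) = (2.19)^(1/4) = 1.21650.
T₂ = 1950 × 1.21650 = 2.37×10³ K.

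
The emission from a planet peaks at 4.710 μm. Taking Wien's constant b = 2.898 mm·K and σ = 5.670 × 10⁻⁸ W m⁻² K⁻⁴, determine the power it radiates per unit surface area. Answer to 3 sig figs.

Wien's law: T = b/λ_max = 2.898×10⁻³/4.710×10⁻⁶ = 615.287 K.
Then I = σT⁴ = 5.670×10⁻⁸×(615.287)⁴ = 8.13×10³ W/m².

I ≈ 8.13×10³ W/m²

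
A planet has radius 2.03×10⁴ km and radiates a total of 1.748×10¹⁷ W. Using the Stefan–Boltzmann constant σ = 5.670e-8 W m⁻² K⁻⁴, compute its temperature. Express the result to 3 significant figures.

Surface area A = 4πR² = 4π(2.03×10⁷ m)² = 5.17848×10¹⁵ m².
P = σAT⁴ ⇒ T = (P/(σA))^(1/4) = (1.748×10¹⁷/(5.670×10⁻⁸×5.17848×10¹⁵))^(1/4) = 156 K.

T ≈ 156 K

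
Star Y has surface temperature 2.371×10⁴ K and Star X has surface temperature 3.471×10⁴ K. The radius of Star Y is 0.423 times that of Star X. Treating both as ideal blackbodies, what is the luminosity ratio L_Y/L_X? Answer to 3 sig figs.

L_Y/L_X ≈ 0.0390

L ∝ R²T⁴, so L_Y/L_X = (R_Y/R_X)²(T_Y/T_X)⁴ = (0.423)² × (2.371×10⁴/3.471×10⁴)⁴ = 0.178929 × 0.217725 = 0.0390.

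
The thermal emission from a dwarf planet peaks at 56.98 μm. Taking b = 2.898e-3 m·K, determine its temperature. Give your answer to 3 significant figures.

T ≈ 50.9 K

Wien's law gives T = b/λ_max = (2.898×10⁻³ m·K)/(5.698×10⁻⁵ m) = 50.9 K.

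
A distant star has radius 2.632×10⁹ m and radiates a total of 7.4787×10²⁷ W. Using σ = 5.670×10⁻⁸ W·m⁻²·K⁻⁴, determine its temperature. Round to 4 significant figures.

T ≈ 6239 K

Surface area A = 4πR² = 4π(2.632×10⁹ m)² = 8.70526×10¹⁹ m².
P = σAT⁴ ⇒ T = (P/(σA))^(1/4) = (7.4787×10²⁷/(5.670×10⁻⁸×8.70526×10¹⁹))^(1/4) = 6239 K.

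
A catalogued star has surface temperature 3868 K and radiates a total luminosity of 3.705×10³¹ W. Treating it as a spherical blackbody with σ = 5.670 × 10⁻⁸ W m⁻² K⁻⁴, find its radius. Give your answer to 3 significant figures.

R ≈ 4.82×10¹¹ m

L = 4πR²σT⁴ ⇒ R = √(L/(4πσT⁴)).
σT⁴ = 1.26920×10⁷ W/m², so R = √(3.705×10³¹/(4π×1.26920×10⁷)) = 4.82×10¹¹ m.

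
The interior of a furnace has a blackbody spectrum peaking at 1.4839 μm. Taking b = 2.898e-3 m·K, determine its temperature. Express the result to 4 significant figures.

Wien's law gives T = b/λ_max = (2.898×10⁻³ m·K)/(1.4839×10⁻⁶ m) = 1953 K.

T ≈ 1953 K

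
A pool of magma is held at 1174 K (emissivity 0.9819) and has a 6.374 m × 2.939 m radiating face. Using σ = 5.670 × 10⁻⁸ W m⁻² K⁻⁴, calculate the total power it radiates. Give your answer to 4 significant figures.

Area A = 6.374 × 2.939 = 18.7332 m².
P = εσAT⁴ = 0.9819 × 5.670×10⁻⁸ × 18.7332 × (1174)⁴ = 1.981×10⁶ W.

P ≈ 1.981×10⁶ W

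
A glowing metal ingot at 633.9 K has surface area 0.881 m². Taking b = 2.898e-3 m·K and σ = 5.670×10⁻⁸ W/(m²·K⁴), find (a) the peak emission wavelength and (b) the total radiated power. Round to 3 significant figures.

λ_max ≈ 4.57 μm; P ≈ 8.07×10³ W

(a) λ_max = b/T = 2.898×10⁻³/633.9 = 4.572×10⁻⁶ m = 4.57 μm.
Area A = 0.881 m².
(b) P = σAT⁴ = 5.670×10⁻⁸×0.881×(633.9)⁴ = 8.07×10³ W.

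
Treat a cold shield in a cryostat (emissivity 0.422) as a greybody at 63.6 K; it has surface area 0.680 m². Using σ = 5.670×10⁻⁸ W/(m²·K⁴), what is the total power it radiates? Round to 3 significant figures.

P ≈ 0.266 W

Area A = 0.680 m².
P = εσAT⁴ = 0.422 × 5.670×10⁻⁸ × 0.680 × (63.6)⁴ = 0.266 W.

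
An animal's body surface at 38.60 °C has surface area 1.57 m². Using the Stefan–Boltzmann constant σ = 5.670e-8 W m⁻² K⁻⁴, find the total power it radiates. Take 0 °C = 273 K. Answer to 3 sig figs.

P ≈ 839 W

T = 38.60 °C + 273 = 311.60 K.
Area A = 1.57 m².
P = σAT⁴ = 5.670×10⁻⁸ × 1.57 × (311.60)⁴ = 839 W.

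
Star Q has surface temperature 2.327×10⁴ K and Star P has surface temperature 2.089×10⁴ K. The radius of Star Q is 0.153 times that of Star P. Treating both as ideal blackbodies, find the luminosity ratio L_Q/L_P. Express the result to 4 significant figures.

L_Q/L_P ≈ 0.03604

L ∝ R²T⁴, so L_Q/L_P = (R_Q/R_P)²(T_Q/T_P)⁴ = (0.153)² × (2.327×10⁴/2.089×10⁴)⁴ = 0.023409 × 1.53968 = 0.03604.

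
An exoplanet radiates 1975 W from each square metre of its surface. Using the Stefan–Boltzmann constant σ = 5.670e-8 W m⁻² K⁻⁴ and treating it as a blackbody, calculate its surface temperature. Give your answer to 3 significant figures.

I = σT⁴, so T = (I/σ)^(1/4) = (1975/(5.670×10⁻⁸))^(1/4) = 432 K.

T ≈ 432 K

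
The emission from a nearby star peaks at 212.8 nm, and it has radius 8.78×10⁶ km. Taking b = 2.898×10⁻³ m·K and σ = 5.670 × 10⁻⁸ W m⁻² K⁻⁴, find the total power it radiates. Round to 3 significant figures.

Wien's law: T = b/λ_max = 2.898×10⁻³/2.128×10⁻⁷ = 13618.4 K.
Surface area A = 4πR² = 4π(8.78×10⁹ m)² = 9.68721×10²⁰ m².
Then P = σAT⁴ = 5.670×10⁻⁸×9.68721×10²⁰×(13618.4)⁴ = 1.89×10³⁰ W.

P ≈ 1.89×10³⁰ W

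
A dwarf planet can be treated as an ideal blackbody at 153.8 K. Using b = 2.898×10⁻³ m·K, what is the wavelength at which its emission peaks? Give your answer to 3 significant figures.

λ_max ≈ 18.8 μm

Wien's displacement law: λ_max = b/T = (2.898×10⁻³ m·K)/(153.8 K) = 1.884×10⁻⁵ m.
That is 18.8 μm, in the infrared range.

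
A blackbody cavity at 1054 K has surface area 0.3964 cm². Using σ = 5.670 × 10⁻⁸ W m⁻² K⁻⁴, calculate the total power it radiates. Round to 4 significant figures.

Area A = 0.3964 cm² = 3.964×10⁻⁵ m².
P = σAT⁴ = 5.670×10⁻⁸ × 3.964×10⁻⁵ × (1054)⁴ = 2.774 W.

P ≈ 2.774 W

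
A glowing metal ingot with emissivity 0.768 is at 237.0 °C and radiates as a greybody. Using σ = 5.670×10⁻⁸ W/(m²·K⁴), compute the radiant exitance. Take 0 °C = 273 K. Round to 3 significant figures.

I ≈ 2.95×10³ W/m²

T = 237.0 °C + 273 = 510.0 K.
Stefan–Boltzmann: I = εσT⁴ = 0.768 × 5.670×10⁻⁸ × (510.0)⁴ = 2.95×10³ W/m².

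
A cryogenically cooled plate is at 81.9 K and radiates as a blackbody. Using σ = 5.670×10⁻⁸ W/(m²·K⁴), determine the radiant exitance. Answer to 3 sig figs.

I ≈ 2.55 W/m²

Stefan–Boltzmann: I = σT⁴ = 5.670×10⁻⁸ × (81.9)⁴ = 2.55 W/m².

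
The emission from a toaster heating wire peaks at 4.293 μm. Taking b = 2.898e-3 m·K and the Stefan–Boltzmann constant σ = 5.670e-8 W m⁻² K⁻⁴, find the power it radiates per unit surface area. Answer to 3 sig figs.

Wien's law: T = b/λ_max = 2.898×10⁻³/4.293×10⁻⁶ = 675.052 K.
Then I = σT⁴ = 5.670×10⁻⁸×(675.052)⁴ = 1.18×10⁴ W/m².

I ≈ 1.18×10⁴ W/m²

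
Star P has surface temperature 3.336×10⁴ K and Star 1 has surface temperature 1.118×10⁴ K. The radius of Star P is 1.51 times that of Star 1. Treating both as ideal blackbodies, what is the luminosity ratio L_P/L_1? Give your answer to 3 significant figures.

L_P/L_1 ≈ 181

L ∝ R²T⁴, so L_P/L_1 = (R_P/R_1)²(T_P/T_1)⁴ = (1.51)² × (3.336×10⁴/1.118×10⁴)⁴ = 2.2801 × 79.2751 = 181.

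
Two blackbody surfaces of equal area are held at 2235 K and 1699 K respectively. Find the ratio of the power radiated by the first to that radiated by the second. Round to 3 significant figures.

P₁/P₂ ≈ 2.99

With equal areas, P₁/P₂ = (T₁/T₂)⁴ = (2235/1699)⁴ = 2.99.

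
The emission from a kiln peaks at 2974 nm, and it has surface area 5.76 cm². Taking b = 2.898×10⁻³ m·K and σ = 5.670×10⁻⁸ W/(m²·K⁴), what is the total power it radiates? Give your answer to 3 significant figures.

Wien's law: T = b/λ_max = 2.898×10⁻³/2.974×10⁻⁶ = 974.445 K.
Area A = 5.76 cm² = 5.76×10⁻⁴ m².
Then P = σAT⁴ = 5.670×10⁻⁸×5.76×10⁻⁴×(974.445)⁴ = 29.4 W.

P ≈ 29.4 W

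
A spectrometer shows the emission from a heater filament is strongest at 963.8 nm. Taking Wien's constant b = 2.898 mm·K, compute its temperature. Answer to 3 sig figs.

T ≈ 3.01×10³ K

Wien's law gives T = b/λ_max = (2.898×10⁻³ m·K)/(9.638×10⁻⁷ m) = 3.01×10³ K.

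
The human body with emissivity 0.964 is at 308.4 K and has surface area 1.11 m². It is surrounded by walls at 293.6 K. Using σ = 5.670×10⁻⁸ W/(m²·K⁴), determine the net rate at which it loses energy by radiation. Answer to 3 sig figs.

Net loss ≈ 98.0 W

Area A = 1.11 m².
Net radiated power P_net = εσA(T⁴ − T₀⁴) = 0.964×5.670×10⁻⁸×1.11×(308.4⁴ − 293.6⁴).
T⁴ − T₀⁴ = 9.04602×10⁹ − 7.43061×10⁹ = 1.61541×10⁹ K⁴, so P_net = 98.0 W.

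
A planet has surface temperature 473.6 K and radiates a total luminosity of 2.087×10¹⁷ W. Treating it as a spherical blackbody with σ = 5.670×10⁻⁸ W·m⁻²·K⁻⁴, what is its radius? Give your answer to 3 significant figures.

L = 4πR²σT⁴ ⇒ R = √(L/(4πσT⁴)).
σT⁴ = 2852.53 W/m², so R = √(2.087×10¹⁷/(4π×2852.53)) = 2.41×10⁶ m.

R ≈ 2.41×10⁶ m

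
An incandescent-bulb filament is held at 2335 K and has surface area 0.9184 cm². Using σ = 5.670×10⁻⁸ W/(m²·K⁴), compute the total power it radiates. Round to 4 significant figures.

Area A = 0.9184 cm² = 9.184×10⁻⁵ m².
P = σAT⁴ = 5.670×10⁻⁸ × 9.184×10⁻⁵ × (2335)⁴ = 154.8 W.

P ≈ 154.8 W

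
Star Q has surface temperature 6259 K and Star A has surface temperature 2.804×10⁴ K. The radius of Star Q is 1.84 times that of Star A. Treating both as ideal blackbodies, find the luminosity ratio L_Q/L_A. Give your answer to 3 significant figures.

L ∝ R²T⁴, so L_Q/L_A = (R_Q/R_A)²(T_Q/T_A)⁴ = (1.84)² × (6259/2.804×10⁴)⁴ = 3.3856 × 2.48261×10⁻³ = 8.41×10⁻³.

L_Q/L_A ≈ 8.41×10⁻³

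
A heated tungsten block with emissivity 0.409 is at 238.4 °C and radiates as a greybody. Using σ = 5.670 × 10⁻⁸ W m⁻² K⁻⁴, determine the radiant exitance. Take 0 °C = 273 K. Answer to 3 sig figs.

I ≈ 1.59×10³ W/m²

T = 238.4 °C + 273 = 511.4 K.
Stefan–Boltzmann: I = εσT⁴ = 0.409 × 5.670×10⁻⁸ × (511.4)⁴ = 1.59×10³ W/m².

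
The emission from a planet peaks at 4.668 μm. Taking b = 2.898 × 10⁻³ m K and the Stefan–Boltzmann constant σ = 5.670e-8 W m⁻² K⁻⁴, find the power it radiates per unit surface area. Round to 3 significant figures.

Wien's law: T = b/λ_max = 2.898×10⁻³/4.668×10⁻⁶ = 620.823 K.
Then I = σT⁴ = 5.670×10⁻⁸×(620.823)⁴ = 8.42×10³ W/m².

I ≈ 8.42×10³ W/m²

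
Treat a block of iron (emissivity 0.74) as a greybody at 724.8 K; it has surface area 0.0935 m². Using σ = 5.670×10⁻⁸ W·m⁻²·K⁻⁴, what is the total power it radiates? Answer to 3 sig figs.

Area A = 0.0935 m².
P = εσAT⁴ = 0.74 × 5.670×10⁻⁸ × 0.0935 × (724.8)⁴ = 1.08×10³ W.

P ≈ 1.08×10³ W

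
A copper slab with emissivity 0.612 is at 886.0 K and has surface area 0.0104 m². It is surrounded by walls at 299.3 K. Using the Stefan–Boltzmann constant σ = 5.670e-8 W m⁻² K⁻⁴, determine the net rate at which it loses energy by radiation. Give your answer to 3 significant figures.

Net loss ≈ 219 W

Area A = 0.0104 m².
Net radiated power P_net = εσA(T⁴ − T₀⁴) = 0.612×5.670×10⁻⁸×0.0104×(886.0⁴ − 299.3⁴).
T⁴ − T₀⁴ = 6.16219×10¹¹ − 8.02466×10⁹ = 6.08194×10¹¹ K⁴, so P_net = 219 W.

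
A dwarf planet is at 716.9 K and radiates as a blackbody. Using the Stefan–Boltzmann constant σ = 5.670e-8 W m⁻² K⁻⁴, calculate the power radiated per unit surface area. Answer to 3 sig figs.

I ≈ 1.50×10⁴ W/m²

Stefan–Boltzmann: I = σT⁴ = 5.670×10⁻⁸ × (716.9)⁴ = 1.50×10⁴ W/m².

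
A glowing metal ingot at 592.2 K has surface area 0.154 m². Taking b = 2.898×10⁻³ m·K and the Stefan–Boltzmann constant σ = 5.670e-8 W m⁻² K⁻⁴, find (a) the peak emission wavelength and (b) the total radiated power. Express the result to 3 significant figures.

λ_max ≈ 4.89 μm; P ≈ 1.07×10³ W

(a) λ_max = b/T = 2.898×10⁻³/592.2 = 4.894×10⁻⁶ m = 4.89 μm.
Area A = 0.154 m².
(b) P = σAT⁴ = 5.670×10⁻⁸×0.154×(592.2)⁴ = 1.07×10³ W.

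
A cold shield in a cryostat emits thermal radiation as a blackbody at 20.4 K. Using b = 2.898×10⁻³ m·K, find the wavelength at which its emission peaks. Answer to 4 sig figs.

λ_max ≈ 142.1 μm

Wien's displacement law: λ_max = b/T = (2.898×10⁻³ m·K)/(20.4 K) = 1.4206×10⁻⁴ m.
That is 142.1 μm, in the infrared range.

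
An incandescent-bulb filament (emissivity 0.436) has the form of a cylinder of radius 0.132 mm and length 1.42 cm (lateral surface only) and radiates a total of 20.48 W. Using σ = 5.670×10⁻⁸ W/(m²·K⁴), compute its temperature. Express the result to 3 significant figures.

T ≈ 2.90×10³ K

Lateral area A = 2πrL = 2π×1.32×10⁻⁴×0.0142 = 1.17772×10⁻⁵ m².
P = εσAT⁴ ⇒ T = (P/(εσA))^(1/4) = (20.48/(0.436×5.670×10⁻⁸×1.17772×10⁻⁵))^(1/4) = 2.90×10³ K.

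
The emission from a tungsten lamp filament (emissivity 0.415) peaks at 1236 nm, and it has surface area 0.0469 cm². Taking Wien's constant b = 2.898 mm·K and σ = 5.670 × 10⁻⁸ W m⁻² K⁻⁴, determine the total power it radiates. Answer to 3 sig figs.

P ≈ 3.34 W

Wien's law: T = b/λ_max = 2.898×10⁻³/1.236×10⁻⁶ = 2344.66 K.
Area A = 0.0469 cm² = 4.69×10⁻⁶ m².
Then P = εσAT⁴ = 0.415×5.670×10⁻⁸×4.69×10⁻⁶×(2344.66)⁴ = 3.34 W.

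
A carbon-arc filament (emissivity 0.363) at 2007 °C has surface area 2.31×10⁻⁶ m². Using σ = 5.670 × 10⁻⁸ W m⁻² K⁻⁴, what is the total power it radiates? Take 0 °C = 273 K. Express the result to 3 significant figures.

T = 2007 °C + 273 = 2280 K.
Area A = 2.31×10⁻⁶ m².
P = εσAT⁴ = 0.363 × 5.670×10⁻⁸ × 2.31×10⁻⁶ × (2280)⁴ = 1.28 W.

P ≈ 1.28 W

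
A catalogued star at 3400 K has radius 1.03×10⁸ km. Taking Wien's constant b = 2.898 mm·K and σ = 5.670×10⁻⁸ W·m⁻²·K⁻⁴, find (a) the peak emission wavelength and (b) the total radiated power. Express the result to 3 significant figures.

λ_max ≈ 0.852 μm; P ≈ 1.01×10³⁰ W

(a) λ_max = b/T = 2.898×10⁻³/3400 = 8.524×10⁻⁷ m = 0.852 μm.
Surface area A = 4πR² = 4π(1.03×10¹¹ m)² = 1.33317×10²³ m².
(b) P = σAT⁴ = 5.670×10⁻⁸×1.33317×10²³×(3400)⁴ = 1.01×10³⁰ W.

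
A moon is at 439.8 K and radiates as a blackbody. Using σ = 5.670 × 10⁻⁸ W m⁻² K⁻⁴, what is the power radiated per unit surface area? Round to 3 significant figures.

I ≈ 2.12×10³ W/m²

Stefan–Boltzmann: I = σT⁴ = 5.670×10⁻⁸ × (439.8)⁴ = 2.12×10³ W/m².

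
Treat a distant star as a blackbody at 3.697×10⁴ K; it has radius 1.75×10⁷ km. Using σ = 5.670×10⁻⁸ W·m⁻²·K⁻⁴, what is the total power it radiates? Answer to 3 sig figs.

Surface area A = 4πR² = 4π(1.75×10¹⁰ m)² = 3.84845×10²¹ m².
P = σAT⁴ = 5.670×10⁻⁸ × 3.84845×10²¹ × (3.697×10⁴)⁴ = 4.08×10³² W.

P ≈ 4.08×10³² W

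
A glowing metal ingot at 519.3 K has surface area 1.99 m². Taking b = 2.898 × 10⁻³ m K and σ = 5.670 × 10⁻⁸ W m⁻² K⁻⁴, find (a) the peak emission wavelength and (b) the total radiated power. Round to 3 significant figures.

(a) λ_max = b/T = 2.898×10⁻³/519.3 = 5.581×10⁻⁶ m = 5.58 μm.
Area A = 1.99 m².
(b) P = σAT⁴ = 5.670×10⁻⁸×1.99×(519.3)⁴ = 8.21×10³ W.

λ_max ≈ 5.58 μm; P ≈ 8.21×10³ W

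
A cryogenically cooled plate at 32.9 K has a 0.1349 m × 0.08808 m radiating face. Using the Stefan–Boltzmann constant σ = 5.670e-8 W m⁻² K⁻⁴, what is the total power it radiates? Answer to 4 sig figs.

P ≈ 7.893×10⁻⁴ W

Area A = 0.1349 × 0.08808 = 0.011882 m².
P = σAT⁴ = 5.670×10⁻⁸ × 0.011882 × (32.9)⁴ = 7.893×10⁻⁴ W.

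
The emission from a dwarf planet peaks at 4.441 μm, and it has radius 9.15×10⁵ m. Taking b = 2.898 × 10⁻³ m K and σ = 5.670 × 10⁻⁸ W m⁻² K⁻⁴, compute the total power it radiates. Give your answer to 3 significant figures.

P ≈ 1.08×10¹⁷ W

Wien's law: T = b/λ_max = 2.898×10⁻³/4.441×10⁻⁶ = 652.556 K.
Surface area A = 4πR² = 4π(9.15×10⁵ m)² = 1.05209×10¹³ m².
Then P = σAT⁴ = 5.670×10⁻⁸×1.05209×10¹³×(652.556)⁴ = 1.08×10¹⁷ W.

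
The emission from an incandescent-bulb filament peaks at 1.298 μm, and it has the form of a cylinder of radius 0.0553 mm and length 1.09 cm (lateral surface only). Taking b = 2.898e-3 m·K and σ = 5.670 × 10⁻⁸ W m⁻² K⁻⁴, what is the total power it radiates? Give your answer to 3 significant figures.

Wien's law: T = b/λ_max = 2.898×10⁻³/1.298×10⁻⁶ = 2232.67 K.
Lateral area A = 2πrL = 2π×5.53×10⁻⁵×0.0109 = 3.78732×10⁻⁶ m².
Then P = σAT⁴ = 5.670×10⁻⁸×3.78732×10⁻⁶×(2232.67)⁴ = 5.34 W.

P ≈ 5.34 W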